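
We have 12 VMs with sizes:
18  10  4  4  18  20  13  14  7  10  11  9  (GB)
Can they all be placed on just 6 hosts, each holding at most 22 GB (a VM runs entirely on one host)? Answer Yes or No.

Total = 138 GB; ⌈138/22⌉ = 7.
At least 7 hosts are required, but only 6 are allowed.

No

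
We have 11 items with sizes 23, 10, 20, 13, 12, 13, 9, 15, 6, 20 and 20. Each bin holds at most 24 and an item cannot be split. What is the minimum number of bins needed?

Total = 23 + 20 + 20 + 20 + 15 + 13 + 13 + 12 + 10 + 9 + 6 = 161.
Lower bound: ⌈161/24⌉ = 7 bins.
A packing using 8 bins:
  bin 1: 23 = 23
  bin 2: 20 = 20
  bin 3: 20 = 20
  bin 4: 20 = 20
  bin 5: 15 + 9 = 24
  bin 6: 13 + 10 = 23
  bin 7: 13 + 6 = 19
  bin 8: 12 = 12
No arrangement into 7 bins stays within capacity, so 8 is optimal.

8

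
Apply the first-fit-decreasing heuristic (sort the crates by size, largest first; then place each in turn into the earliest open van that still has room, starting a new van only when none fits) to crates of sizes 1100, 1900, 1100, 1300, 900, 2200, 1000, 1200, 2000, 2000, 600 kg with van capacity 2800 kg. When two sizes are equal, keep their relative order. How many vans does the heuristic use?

7

Sorted descending: 2200, 2000, 2000, 1900, 1300, 1200, 1100, 1100, 1000, 900, 600.
  2200 → van 1 (new)  [load 2200/2800]
  2000 → van 2 (new)  [load 2000/2800]
  2000 → van 3 (new)  [load 2000/2800]
  1900 → van 4 (new)  [load 1900/2800]
  1300 → van 5 (new)  [load 1300/2800]
  1200 → van 5  [load 2500/2800]
  1100 → van 6 (new)  [load 1100/2800]
  1100 → van 6  [load 2200/2800]
  1000 → van 7 (new)  [load 1000/2800]
  900 → van 4  [load 2800/2800]
  600 → van 1  [load 2800/2800]
7 vans opened.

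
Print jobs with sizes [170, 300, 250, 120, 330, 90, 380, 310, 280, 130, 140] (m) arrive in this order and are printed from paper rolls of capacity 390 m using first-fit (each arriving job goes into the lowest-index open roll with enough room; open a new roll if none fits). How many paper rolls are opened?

  170 → roll 1 (new)  [load 170/390]
  300 → roll 2 (new)  [load 300/390]
  250 → roll 3 (new)  [load 250/390]
  120 → roll 1  [load 290/390]
  330 → roll 4 (new)  [load 330/390]
  90 → roll 1  [load 380/390]
  380 → roll 5 (new)  [load 380/390]
  310 → roll 6 (new)  [load 310/390]
  280 → roll 7 (new)  [load 280/390]
  130 → roll 3  [load 380/390]
  140 → roll 8 (new)  [load 140/390]
8 paper rolls opened.

8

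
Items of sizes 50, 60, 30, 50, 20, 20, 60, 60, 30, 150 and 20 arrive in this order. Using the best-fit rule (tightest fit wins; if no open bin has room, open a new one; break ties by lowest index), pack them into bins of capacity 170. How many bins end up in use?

  50 → bin 1 (new)  [load 50/170]
  60 → bin 1  [load 110/170]
  30 → bin 1  [load 140/170]
  50 → bin 2 (new)  [load 50/170]
  20 → bin 1  [load 160/170]
  20 → bin 2  [load 70/170]
  60 → bin 2  [load 130/170]
  60 → bin 3 (new)  [load 60/170]
  30 → bin 2  [load 160/170]
  150 → bin 4 (new)  [load 150/170]
  20 → bin 4  [load 170/170]
4 bins opened.

4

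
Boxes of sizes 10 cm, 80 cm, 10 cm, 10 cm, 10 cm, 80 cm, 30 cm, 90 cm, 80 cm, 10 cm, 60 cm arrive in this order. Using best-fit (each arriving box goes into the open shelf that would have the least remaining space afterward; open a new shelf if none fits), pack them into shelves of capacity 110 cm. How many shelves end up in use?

  10 → shelf 1 (new)  [load 10/110]
  80 → shelf 1  [load 90/110]
  10 → shelf 1  [load 100/110]
  10 → shelf 1  [load 110/110]
  10 → shelf 2 (new)  [load 10/110]
  80 → shelf 2  [load 90/110]
  30 → shelf 3 (new)  [load 30/110]
  90 → shelf 4 (new)  [load 90/110]
  80 → shelf 3  [load 110/110]
  10 → shelf 2  [load 100/110]
  60 → shelf 5 (new)  [load 60/110]
5 shelves opened.

5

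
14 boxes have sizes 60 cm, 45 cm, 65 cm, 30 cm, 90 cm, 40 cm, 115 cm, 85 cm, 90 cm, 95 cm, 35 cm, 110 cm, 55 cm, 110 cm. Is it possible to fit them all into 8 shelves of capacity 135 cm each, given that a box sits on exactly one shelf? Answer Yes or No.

Total = 1025 cm; ⌈1025/135⌉ = 8.
The bound of 8 does not rule out 8, but exhaustive search shows no assignment into 8 shelves of capacity 135 cm exists — the minimum is 9.

No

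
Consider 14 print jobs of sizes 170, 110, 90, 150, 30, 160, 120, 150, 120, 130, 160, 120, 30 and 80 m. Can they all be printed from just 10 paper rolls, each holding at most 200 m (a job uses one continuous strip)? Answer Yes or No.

Yes

A valid assignment using 10 paper rolls:
  roll 1: 170 + 30 = 200
  roll 2: 160 + 30 = 190
  roll 3: 160 = 160
  roll 4: 150 = 150
  roll 5: 150 = 150
  roll 6: 130 = 130
  roll 7: 120 + 80 = 200
  roll 8: 120 = 120
  roll 9: 120 = 120
  roll 10: 110 + 90 = 200
Every load is within 200 m, so 10 paper rolls suffice.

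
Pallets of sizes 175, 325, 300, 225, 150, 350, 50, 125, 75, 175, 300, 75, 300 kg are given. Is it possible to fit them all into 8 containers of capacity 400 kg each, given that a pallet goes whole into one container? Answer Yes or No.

A valid assignment using 8 containers:
  container 1: 350 + 50 = 400
  container 2: 325 + 75 = 400
  container 3: 300 + 75 = 375
  container 4: 300 = 300
  container 5: 300 = 300
  container 6: 225 + 175 = 400
  container 7: 175 + 150 = 325
  container 8: 125 = 125
Every load is within 400 kg, so 8 containers suffice.

Yes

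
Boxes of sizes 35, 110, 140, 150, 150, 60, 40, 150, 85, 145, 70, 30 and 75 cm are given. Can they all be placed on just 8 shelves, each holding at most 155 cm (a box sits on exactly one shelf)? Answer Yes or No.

Total = 1240 cm; ⌈1240/155⌉ = 8.
The bound of 8 does not rule out 8, but exhaustive search shows no assignment into 8 shelves of capacity 155 cm exists — the minimum is 9.

No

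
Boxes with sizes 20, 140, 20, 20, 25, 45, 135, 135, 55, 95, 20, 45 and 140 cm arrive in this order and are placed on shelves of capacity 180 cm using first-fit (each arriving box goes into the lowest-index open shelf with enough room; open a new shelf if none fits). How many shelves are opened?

  20 → shelf 1 (new)  [load 20/180]
  140 → shelf 1  [load 160/180]
  20 → shelf 1  [load 180/180]
  20 → shelf 2 (new)  [load 20/180]
  25 → shelf 2  [load 45/180]
  45 → shelf 2  [load 90/180]
  135 → shelf 3 (new)  [load 135/180]
  135 → shelf 4 (new)  [load 135/180]
  55 → shelf 2  [load 145/180]
  95 → shelf 5 (new)  [load 95/180]
  20 → shelf 2  [load 165/180]
  45 → shelf 3  [load 180/180]
  140 → shelf 6 (new)  [load 140/180]
6 shelves opened.

6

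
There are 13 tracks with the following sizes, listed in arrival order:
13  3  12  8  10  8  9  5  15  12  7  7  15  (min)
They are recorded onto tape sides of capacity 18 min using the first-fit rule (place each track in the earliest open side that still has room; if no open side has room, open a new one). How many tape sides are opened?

8

  13 → side 1 (new)  [load 13/18]
  3 → side 1  [load 16/18]
  12 → side 2 (new)  [load 12/18]
  8 → side 3 (new)  [load 8/18]
  10 → side 3  [load 18/18]
  8 → side 4 (new)  [load 8/18]
  9 → side 4  [load 17/18]
  5 → side 2  [load 17/18]
  15 → side 5 (new)  [load 15/18]
  12 → side 6 (new)  [load 12/18]
  7 → side 7 (new)  [load 7/18]
  7 → side 7  [load 14/18]
  15 → side 8 (new)  [load 15/18]
8 tape sides opened.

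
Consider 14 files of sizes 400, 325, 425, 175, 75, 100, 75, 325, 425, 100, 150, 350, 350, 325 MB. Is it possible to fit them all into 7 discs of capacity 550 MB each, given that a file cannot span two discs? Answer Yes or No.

No

Total = 3600 MB; ⌈3600/550⌉ = 7.
8 files each exceed half the capacity and cannot share a disc, forcing at least 8 discs.
At least 8 discs are required, but only 7 are allowed.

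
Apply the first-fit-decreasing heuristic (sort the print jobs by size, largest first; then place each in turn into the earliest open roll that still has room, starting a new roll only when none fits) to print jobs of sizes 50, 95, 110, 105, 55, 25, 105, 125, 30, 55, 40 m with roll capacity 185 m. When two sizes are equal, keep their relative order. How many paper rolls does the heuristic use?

5

Sorted descending: 125, 110, 105, 105, 95, 55, 55, 50, 40, 30, 25.
  125 → roll 1 (new)  [load 125/185]
  110 → roll 2 (new)  [load 110/185]
  105 → roll 3 (new)  [load 105/185]
  105 → roll 4 (new)  [load 105/185]
  95 → roll 5 (new)  [load 95/185]
  55 → roll 1  [load 180/185]
  55 → roll 2  [load 165/185]
  50 → roll 3  [load 155/185]
  40 → roll 4  [load 145/185]
  30 → roll 3  [load 185/185]
  25 → roll 4  [load 170/185]
5 paper rolls opened.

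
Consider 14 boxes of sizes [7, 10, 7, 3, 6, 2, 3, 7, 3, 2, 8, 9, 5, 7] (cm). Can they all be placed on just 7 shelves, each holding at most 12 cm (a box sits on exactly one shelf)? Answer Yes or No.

No

Total = 79 cm; ⌈79/12⌉ = 7.
The bound of 7 does not rule out 7, but exhaustive search shows no assignment into 7 shelves of capacity 12 cm exists — the minimum is 8.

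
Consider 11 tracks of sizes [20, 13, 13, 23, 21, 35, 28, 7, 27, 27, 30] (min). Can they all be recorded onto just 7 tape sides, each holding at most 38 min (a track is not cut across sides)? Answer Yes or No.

No

Total = 244 min; ⌈244/38⌉ = 7.
8 tracks each exceed half the capacity and cannot share a side, forcing at least 8 tape sides.
At least 8 tape sides are required, but only 7 are allowed.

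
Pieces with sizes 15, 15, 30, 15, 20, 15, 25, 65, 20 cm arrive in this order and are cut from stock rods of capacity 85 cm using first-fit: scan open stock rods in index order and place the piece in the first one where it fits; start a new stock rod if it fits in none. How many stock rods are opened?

3

  15 → stock rod 1 (new)  [load 15/85]
  15 → stock rod 1  [load 30/85]
  30 → stock rod 1  [load 60/85]
  15 → stock rod 1  [load 75/85]
  20 → stock rod 2 (new)  [load 20/85]
  15 → stock rod 2  [load 35/85]
  25 → stock rod 2  [load 60/85]
  65 → stock rod 3 (new)  [load 65/85]
  20 → stock rod 2  [load 80/85]
3 stock rods opened.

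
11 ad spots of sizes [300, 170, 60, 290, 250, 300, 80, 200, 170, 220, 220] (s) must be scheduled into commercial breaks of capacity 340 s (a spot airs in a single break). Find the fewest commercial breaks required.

Total = 300 + 300 + 290 + 250 + 220 + 220 + 200 + 170 + 170 + 80 + 60 = 2260 s.
Lower bound: ⌈2260/340⌉ = 7 commercial breaks.
A packing using 8 commercial breaks:
  break 1: 300 = 300
  break 2: 300 = 300
  break 3: 290 = 290
  break 4: 250 + 80 = 330
  break 5: 220 + 60 = 280
  break 6: 220 = 220
  break 7: 200 = 200
  break 8: 170 + 170 = 340
No arrangement into 7 commercial breaks stays within capacity, so 8 is optimal.

8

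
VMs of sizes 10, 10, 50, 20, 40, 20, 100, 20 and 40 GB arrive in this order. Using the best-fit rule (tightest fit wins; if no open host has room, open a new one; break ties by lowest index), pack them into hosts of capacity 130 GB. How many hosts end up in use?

3

  10 → host 1 (new)  [load 10/130]
  10 → host 1  [load 20/130]
  50 → host 1  [load 70/130]
  20 → host 1  [load 90/130]
  40 → host 1  [load 130/130]
  20 → host 2 (new)  [load 20/130]
  100 → host 2  [load 120/130]
  20 → host 3 (new)  [load 20/130]
  40 → host 3  [load 60/130]
3 hosts opened.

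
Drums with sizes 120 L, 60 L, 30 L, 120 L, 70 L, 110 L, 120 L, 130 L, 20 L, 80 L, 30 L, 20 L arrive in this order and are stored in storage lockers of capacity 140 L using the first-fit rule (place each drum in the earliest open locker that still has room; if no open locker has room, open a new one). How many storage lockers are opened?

8

  120 → locker 1 (new)  [load 120/140]
  60 → locker 2 (new)  [load 60/140]
  30 → locker 2  [load 90/140]
  120 → locker 3 (new)  [load 120/140]
  70 → locker 4 (new)  [load 70/140]
  110 → locker 5 (new)  [load 110/140]
  120 → locker 6 (new)  [load 120/140]
  130 → locker 7 (new)  [load 130/140]
  20 → locker 1  [load 140/140]
  80 → locker 8 (new)  [load 80/140]
  30 → locker 2  [load 120/140]
  20 → locker 2  [load 140/140]
8 storage lockers opened.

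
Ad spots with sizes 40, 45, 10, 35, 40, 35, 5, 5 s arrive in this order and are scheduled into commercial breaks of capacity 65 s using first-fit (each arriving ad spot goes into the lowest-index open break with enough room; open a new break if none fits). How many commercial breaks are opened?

5

  40 → break 1 (new)  [load 40/65]
  45 → break 2 (new)  [load 45/65]
  10 → break 1  [load 50/65]
  35 → break 3 (new)  [load 35/65]
  40 → break 4 (new)  [load 40/65]
  35 → break 5 (new)  [load 35/65]
  5 → break 1  [load 55/65]
  5 → break 1  [load 60/65]
5 commercial breaks opened.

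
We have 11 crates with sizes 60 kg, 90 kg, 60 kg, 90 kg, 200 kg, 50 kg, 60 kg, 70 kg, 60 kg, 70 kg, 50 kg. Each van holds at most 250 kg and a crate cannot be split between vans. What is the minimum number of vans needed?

4

Total = 200 + 90 + 90 + 70 + 70 + 60 + 60 + 60 + 60 + 50 + 50 = 860 kg.
Lower bound: ⌈860/250⌉ = 4 vans.
A packing using 4 vans:
  van 1: 200 + 50 = 250
  van 2: 90 + 90 + 70 = 250
  van 3: 70 + 60 + 60 + 60 = 250
  van 4: 60 + 50 = 110
This matches the lower bound, so 4 is optimal.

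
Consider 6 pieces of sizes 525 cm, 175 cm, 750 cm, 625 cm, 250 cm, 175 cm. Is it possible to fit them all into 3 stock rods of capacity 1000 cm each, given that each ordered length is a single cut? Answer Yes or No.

A valid assignment using 3 stock rods:
  stock rod 1: 750 + 250 = 1000
  stock rod 2: 625 + 175 + 175 = 975
  stock rod 3: 525 = 525
Every load is within 1000 cm, so 3 stock rods suffice.

Yes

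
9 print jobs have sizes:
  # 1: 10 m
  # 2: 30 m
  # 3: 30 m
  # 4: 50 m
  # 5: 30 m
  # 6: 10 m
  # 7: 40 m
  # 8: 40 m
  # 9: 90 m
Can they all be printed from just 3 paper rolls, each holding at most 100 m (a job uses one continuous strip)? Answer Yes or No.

Total = 330 m; ⌈330/100⌉ = 4.
At least 4 paper rolls are required, but only 3 are allowed.

No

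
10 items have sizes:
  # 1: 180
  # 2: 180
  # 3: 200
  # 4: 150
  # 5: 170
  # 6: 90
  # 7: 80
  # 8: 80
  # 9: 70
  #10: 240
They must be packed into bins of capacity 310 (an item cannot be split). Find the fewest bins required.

6

Total = 240 + 200 + 180 + 180 + 170 + 150 + 90 + 80 + 80 + 70 = 1440.
Lower bound: ⌈1440/310⌉ = 5 bins.
A packing using 6 bins:
  bin 1: 240 + 70 = 310
  bin 2: 200 + 90 = 290
  bin 3: 180 + 80 = 260
  bin 4: 180 + 80 = 260
  bin 5: 170 = 170
  bin 6: 150 = 150
No arrangement into 5 bins stays within capacity, so 6 is optimal.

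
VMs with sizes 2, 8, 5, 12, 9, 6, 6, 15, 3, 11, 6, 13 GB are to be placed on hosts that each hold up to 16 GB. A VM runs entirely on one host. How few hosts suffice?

7

Total = 15 + 13 + 12 + 11 + 9 + 8 + 6 + 6 + 6 + 5 + 3 + 2 = 96 GB.
Lower bound: ⌈96/16⌉ = 6 hosts.
A packing using 7 hosts:
  host 1: 15 = 15
  host 2: 13 + 3 = 16
  host 3: 12 + 2 = 14
  host 4: 11 + 5 = 16
  host 5: 9 + 6 = 15
  host 6: 8 + 6 = 14
  host 7: 6 = 6
No arrangement into 6 hosts stays within capacity, so 7 is optimal.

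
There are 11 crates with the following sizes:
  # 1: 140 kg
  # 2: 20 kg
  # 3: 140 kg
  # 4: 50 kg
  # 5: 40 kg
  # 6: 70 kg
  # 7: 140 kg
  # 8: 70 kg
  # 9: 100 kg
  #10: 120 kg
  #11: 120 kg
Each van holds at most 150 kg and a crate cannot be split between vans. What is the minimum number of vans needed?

Total = 140 + 140 + 140 + 120 + 120 + 100 + 70 + 70 + 50 + 40 + 20 = 1010 kg.
Lower bound: ⌈1010/150⌉ = 7 vans.
A packing using 8 vans:
  van 1: 140 = 140
  van 2: 140 = 140
  van 3: 140 = 140
  van 4: 120 + 20 = 140
  van 5: 120 = 120
  van 6: 100 + 50 = 150
  van 7: 70 + 70 = 140
  van 8: 40 = 40
No arrangement into 7 vans stays within capacity, so 8 is optimal.

8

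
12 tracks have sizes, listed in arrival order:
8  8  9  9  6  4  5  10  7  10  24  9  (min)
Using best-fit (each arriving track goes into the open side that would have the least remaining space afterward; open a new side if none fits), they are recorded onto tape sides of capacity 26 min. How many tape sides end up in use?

  8 → side 1 (new)  [load 8/26]
  8 → side 1  [load 16/26]
  9 → side 1  [load 25/26]
  9 → side 2 (new)  [load 9/26]
  6 → side 2  [load 15/26]
  4 → side 2  [load 19/26]
  5 → side 2  [load 24/26]
  10 → side 3 (new)  [load 10/26]
  7 → side 3  [load 17/26]
  10 → side 4 (new)  [load 10/26]
  24 → side 5 (new)  [load 24/26]
  9 → side 3  [load 26/26]
5 tape sides opened.

5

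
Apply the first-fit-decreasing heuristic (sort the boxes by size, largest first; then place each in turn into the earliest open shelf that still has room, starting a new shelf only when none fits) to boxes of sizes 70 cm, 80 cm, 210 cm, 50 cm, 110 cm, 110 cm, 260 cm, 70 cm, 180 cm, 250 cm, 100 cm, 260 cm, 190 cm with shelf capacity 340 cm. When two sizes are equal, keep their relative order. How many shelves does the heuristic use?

Sorted descending: 260, 260, 250, 210, 190, 180, 110, 110, 100, 80, 70, 70, 50.
  260 → shelf 1 (new)  [load 260/340]
  260 → shelf 2 (new)  [load 260/340]
  250 → shelf 3 (new)  [load 250/340]
  210 → shelf 4 (new)  [load 210/340]
  190 → shelf 5 (new)  [load 190/340]
  180 → shelf 6 (new)  [load 180/340]
  110 → shelf 4  [load 320/340]
  110 → shelf 5  [load 300/340]
  100 → shelf 6  [load 280/340]
  80 → shelf 1  [load 340/340]
  70 → shelf 2  [load 330/340]
  70 → shelf 3  [load 320/340]
  50 → shelf 6  [load 330/340]
6 shelves opened.

6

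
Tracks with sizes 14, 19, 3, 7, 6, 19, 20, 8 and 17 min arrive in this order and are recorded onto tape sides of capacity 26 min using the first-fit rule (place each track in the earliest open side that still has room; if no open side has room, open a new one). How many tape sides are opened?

  14 → side 1 (new)  [load 14/26]
  19 → side 2 (new)  [load 19/26]
  3 → side 1  [load 17/26]
  7 → side 1  [load 24/26]
  6 → side 2  [load 25/26]
  19 → side 3 (new)  [load 19/26]
  20 → side 4 (new)  [load 20/26]
  8 → side 5 (new)  [load 8/26]
  17 → side 5  [load 25/26]
5 tape sides opened.

5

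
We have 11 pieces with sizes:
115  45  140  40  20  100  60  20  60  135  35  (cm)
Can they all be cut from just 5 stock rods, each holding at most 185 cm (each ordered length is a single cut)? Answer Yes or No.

A valid assignment using 5 stock rods:
  stock rod 1: 140 + 45 = 185
  stock rod 2: 135 + 40 = 175
  stock rod 3: 115 + 60 = 175
  stock rod 4: 100 + 60 + 20 = 180
  stock rod 5: 35 + 20 = 55
Every load is within 185 cm, so 5 stock rods suffice.

Yes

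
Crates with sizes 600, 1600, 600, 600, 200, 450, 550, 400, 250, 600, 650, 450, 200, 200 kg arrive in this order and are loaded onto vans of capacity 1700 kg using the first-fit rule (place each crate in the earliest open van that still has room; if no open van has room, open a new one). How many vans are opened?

  600 → van 1 (new)  [load 600/1700]
  1600 → van 2 (new)  [load 1600/1700]
  600 → van 1  [load 1200/1700]
  600 → van 3 (new)  [load 600/1700]
  200 → van 1  [load 1400/1700]
  450 → van 3  [load 1050/1700]
  550 → van 3  [load 1600/1700]
  400 → van 4 (new)  [load 400/1700]
  250 → van 1  [load 1650/1700]
  600 → van 4  [load 1000/1700]
  650 → van 4  [load 1650/1700]
  450 → van 5 (new)  [load 450/1700]
  200 → van 5  [load 650/1700]
  200 → van 5  [load 850/1700]
5 vans opened.

5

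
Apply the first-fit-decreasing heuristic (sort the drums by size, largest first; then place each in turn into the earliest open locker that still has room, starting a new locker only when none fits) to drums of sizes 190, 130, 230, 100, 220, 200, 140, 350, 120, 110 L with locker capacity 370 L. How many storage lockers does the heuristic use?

Sorted descending: 350, 230, 220, 200, 190, 140, 130, 120, 110, 100.
  350 → locker 1 (new)  [load 350/370]
  230 → locker 2 (new)  [load 230/370]
  220 → locker 3 (new)  [load 220/370]
  200 → locker 4 (new)  [load 200/370]
  190 → locker 5 (new)  [load 190/370]
  140 → locker 2  [load 370/370]
  130 → locker 3  [load 350/370]
  120 → locker 4  [load 320/370]
  110 → locker 5  [load 300/370]
  100 → locker 6 (new)  [load 100/370]
6 storage lockers opened.

6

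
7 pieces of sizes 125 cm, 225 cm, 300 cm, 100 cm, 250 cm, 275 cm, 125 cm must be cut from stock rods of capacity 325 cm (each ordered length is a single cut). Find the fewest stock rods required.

5

Total = 300 + 275 + 250 + 225 + 125 + 125 + 100 = 1400 cm.
Lower bound: ⌈1400/325⌉ = 5 stock rods.
A packing using 5 stock rods:
  stock rod 1: 300 = 300
  stock rod 2: 275 = 275
  stock rod 3: 250 = 250
  stock rod 4: 225 + 100 = 325
  stock rod 5: 125 + 125 = 250
This matches the lower bound, so 5 is optimal.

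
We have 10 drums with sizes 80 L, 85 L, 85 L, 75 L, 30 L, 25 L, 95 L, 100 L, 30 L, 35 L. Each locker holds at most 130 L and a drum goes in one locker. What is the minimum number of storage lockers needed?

6

Total = 100 + 95 + 85 + 85 + 80 + 75 + 35 + 30 + 30 + 25 = 640 L.
Lower bound: ⌈640/130⌉ = 5 storage lockers.
Also, 6 drums each exceed 65 L, and no two of those can share a locker, so at least 6 storage lockers are needed.
A packing using 6 storage lockers:
  locker 1: 100 + 30 = 130
  locker 2: 95 + 35 = 130
  locker 3: 85 + 30 = 115
  locker 4: 85 + 25 = 110
  locker 5: 80 = 80
  locker 6: 75 = 75
This matches the lower bound, so 6 is optimal.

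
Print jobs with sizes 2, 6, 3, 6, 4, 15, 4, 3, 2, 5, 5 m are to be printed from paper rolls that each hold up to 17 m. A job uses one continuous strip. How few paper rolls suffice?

Total = 15 + 6 + 6 + 5 + 5 + 4 + 4 + 3 + 3 + 2 + 2 = 55 m.
Lower bound: ⌈55/17⌉ = 4 paper rolls.
A packing using 4 paper rolls:
  roll 1: 15 + 2 = 17
  roll 2: 6 + 6 + 5 = 17
  roll 3: 5 + 4 + 4 + 3 = 16
  roll 4: 3 + 2 = 5
This matches the lower bound, so 4 is optimal.

4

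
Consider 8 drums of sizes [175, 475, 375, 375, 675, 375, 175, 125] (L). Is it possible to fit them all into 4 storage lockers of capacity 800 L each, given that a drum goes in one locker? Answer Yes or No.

A valid assignment using 4 storage lockers:
  locker 1: 675 + 125 = 800
  locker 2: 475 + 175 = 650
  locker 3: 375 + 375 = 750
  locker 4: 375 + 175 = 550
Every load is within 800 L, so 4 storage lockers suffice.

Yes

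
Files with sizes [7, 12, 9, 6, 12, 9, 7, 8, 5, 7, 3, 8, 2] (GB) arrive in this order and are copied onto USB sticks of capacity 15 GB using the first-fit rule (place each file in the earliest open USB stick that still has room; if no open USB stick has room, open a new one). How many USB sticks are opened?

  7 → USB stick 1 (new)  [load 7/15]
  12 → USB stick 2 (new)  [load 12/15]
  9 → USB stick 3 (new)  [load 9/15]
  6 → USB stick 1  [load 13/15]
  12 → USB stick 4 (new)  [load 12/15]
  9 → USB stick 5 (new)  [load 9/15]
  7 → USB stick 6 (new)  [load 7/15]
  8 → USB stick 6  [load 15/15]
  5 → USB stick 3  [load 14/15]
  7 → USB stick 7 (new)  [load 7/15]
  3 → USB stick 2  [load 15/15]
  8 → USB stick 7  [load 15/15]
  2 → USB stick 1  [load 15/15]
7 USB sticks opened.

7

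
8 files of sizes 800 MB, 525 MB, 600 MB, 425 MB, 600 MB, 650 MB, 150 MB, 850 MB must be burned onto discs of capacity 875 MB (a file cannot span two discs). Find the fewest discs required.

Total = 850 + 800 + 650 + 600 + 600 + 525 + 425 + 150 = 4600 MB.
Lower bound: ⌈4600/875⌉ = 6 discs.
A packing using 7 discs:
  disc 1: 850 = 850
  disc 2: 800 = 800
  disc 3: 650 + 150 = 800
  disc 4: 600 = 600
  disc 5: 600 = 600
  disc 6: 525 = 525
  disc 7: 425 = 425
No arrangement into 6 discs stays within capacity, so 7 is optimal.

7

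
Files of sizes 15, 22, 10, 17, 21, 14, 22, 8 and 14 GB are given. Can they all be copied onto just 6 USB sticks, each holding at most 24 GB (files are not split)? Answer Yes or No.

No

Total = 143 GB; ⌈143/24⌉ = 6.
7 files each exceed half the capacity and cannot share a USB stick, forcing at least 7 USB sticks.
At least 7 USB sticks are required, but only 6 are allowed.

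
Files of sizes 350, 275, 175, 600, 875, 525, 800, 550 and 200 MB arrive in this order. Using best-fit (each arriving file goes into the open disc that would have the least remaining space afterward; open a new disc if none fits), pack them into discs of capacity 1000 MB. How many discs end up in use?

  350 → disc 1 (new)  [load 350/1000]
  275 → disc 1  [load 625/1000]
  175 → disc 1  [load 800/1000]
  600 → disc 2 (new)  [load 600/1000]
  875 → disc 3 (new)  [load 875/1000]
  525 → disc 4 (new)  [load 525/1000]
  800 → disc 5 (new)  [load 800/1000]
  550 → disc 6 (new)  [load 550/1000]
  200 → disc 1  [load 1000/1000]
6 discs opened.

6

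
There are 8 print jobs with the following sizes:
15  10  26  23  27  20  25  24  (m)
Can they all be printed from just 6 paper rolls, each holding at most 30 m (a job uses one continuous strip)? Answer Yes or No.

Total = 170 m; ⌈170/30⌉ = 6.
The bound of 6 does not rule out 6, but exhaustive search shows no assignment into 6 paper rolls of capacity 30 m exists — the minimum is 7.

No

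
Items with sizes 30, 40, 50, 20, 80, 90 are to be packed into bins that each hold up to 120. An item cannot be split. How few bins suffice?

3

Total = 90 + 80 + 50 + 40 + 30 + 20 = 310.
Lower bound: ⌈310/120⌉ = 3 bins.
A packing using 3 bins:
  bin 1: 90 + 30 = 120
  bin 2: 80 + 40 = 120
  bin 3: 50 + 20 = 70
This matches the lower bound, so 3 is optimal.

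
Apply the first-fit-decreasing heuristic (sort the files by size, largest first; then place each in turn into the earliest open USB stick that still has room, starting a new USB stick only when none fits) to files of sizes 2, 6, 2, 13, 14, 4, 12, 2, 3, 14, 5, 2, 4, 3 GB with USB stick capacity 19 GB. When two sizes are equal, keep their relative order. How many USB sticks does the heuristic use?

5

Sorted descending: 14, 14, 13, 12, 6, 5, 4, 4, 3, 3, 2, 2, 2, 2.
  14 → USB stick 1 (new)  [load 14/19]
  14 → USB stick 2 (new)  [load 14/19]
  13 → USB stick 3 (new)  [load 13/19]
  12 → USB stick 4 (new)  [load 12/19]
  6 → USB stick 3  [load 19/19]
  5 → USB stick 1  [load 19/19]
  4 → USB stick 2  [load 18/19]
  4 → USB stick 4  [load 16/19]
  3 → USB stick 4  [load 19/19]
  3 → USB stick 5 (new)  [load 3/19]
  2 → USB stick 5  [load 5/19]
  2 → USB stick 5  [load 7/19]
  2 → USB stick 5  [load 9/19]
  2 → USB stick 5  [load 11/19]
5 USB sticks opened.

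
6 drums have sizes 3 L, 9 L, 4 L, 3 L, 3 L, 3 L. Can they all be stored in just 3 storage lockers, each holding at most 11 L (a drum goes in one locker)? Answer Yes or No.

A valid assignment using 3 storage lockers:
  locker 1: 9 = 9
  locker 2: 4 + 3 + 3 = 10
  locker 3: 3 + 3 = 6
Every load is within 11 L, so 3 storage lockers suffice.

Yes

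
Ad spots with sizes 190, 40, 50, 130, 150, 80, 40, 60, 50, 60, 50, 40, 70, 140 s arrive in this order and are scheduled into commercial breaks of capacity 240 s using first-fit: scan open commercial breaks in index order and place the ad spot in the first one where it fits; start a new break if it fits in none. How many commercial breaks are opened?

  190 → break 1 (new)  [load 190/240]
  40 → break 1  [load 230/240]
  50 → break 2 (new)  [load 50/240]
  130 → break 2  [load 180/240]
  150 → break 3 (new)  [load 150/240]
  80 → break 3  [load 230/240]
  40 → break 2  [load 220/240]
  60 → break 4 (new)  [load 60/240]
  50 → break 4  [load 110/240]
  60 → break 4  [load 170/240]
  50 → break 4  [load 220/240]
  40 → break 5 (new)  [load 40/240]
  70 → break 5  [load 110/240]
  140 → break 6 (new)  [load 140/240]
6 commercial breaks opened.

6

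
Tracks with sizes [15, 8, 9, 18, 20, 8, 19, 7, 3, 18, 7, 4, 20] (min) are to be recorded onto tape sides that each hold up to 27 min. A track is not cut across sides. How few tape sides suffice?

Total = 20 + 20 + 19 + 18 + 18 + 15 + 9 + 8 + 8 + 7 + 7 + 4 + 3 = 156 min.
Lower bound: ⌈156/27⌉ = 6 tape sides.
A packing using 6 tape sides:
  side 1: 20 + 7 = 27
  side 2: 20 + 7 = 27
  side 3: 19 + 8 = 27
  side 4: 18 + 9 = 27
  side 5: 18 + 8 = 26
  side 6: 15 + 4 + 3 = 22
This matches the lower bound, so 6 is optimal.

6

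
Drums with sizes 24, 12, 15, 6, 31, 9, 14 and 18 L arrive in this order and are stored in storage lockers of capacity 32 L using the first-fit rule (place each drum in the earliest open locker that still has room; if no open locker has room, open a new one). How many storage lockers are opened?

  24 → locker 1 (new)  [load 24/32]
  12 → locker 2 (new)  [load 12/32]
  15 → locker 2  [load 27/32]
  6 → locker 1  [load 30/32]
  31 → locker 3 (new)  [load 31/32]
  9 → locker 4 (new)  [load 9/32]
  14 → locker 4  [load 23/32]
  18 → locker 5 (new)  [load 18/32]
5 storage lockers opened.

5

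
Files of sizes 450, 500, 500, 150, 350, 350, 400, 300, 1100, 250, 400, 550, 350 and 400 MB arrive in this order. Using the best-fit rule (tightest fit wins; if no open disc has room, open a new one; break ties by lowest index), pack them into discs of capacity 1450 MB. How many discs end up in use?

5

  450 → disc 1 (new)  [load 450/1450]
  500 → disc 1  [load 950/1450]
  500 → disc 1  [load 1450/1450]
  150 → disc 2 (new)  [load 150/1450]
  350 → disc 2  [load 500/1450]
  350 → disc 2  [load 850/1450]
  400 → disc 2  [load 1250/1450]
  300 → disc 3 (new)  [load 300/1450]
  1100 → disc 3  [load 1400/1450]
  250 → disc 4 (new)  [load 250/1450]
  400 → disc 4  [load 650/1450]
  550 → disc 4  [load 1200/1450]
  350 → disc 5 (new)  [load 350/1450]
  400 → disc 5  [load 750/1450]
5 discs opened.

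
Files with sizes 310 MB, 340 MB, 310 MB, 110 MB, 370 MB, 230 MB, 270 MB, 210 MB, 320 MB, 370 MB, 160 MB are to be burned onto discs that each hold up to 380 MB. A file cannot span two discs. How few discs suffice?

Total = 370 + 370 + 340 + 320 + 310 + 310 + 270 + 230 + 210 + 160 + 110 = 3000 MB.
Lower bound: ⌈3000/380⌉ = 8 discs.
Also, 9 files each exceed 190 MB, and no two of those can share a disc, so at least 9 discs are needed.
A packing using 9 discs:
  disc 1: 370 = 370
  disc 2: 370 = 370
  disc 3: 340 = 340
  disc 4: 320 = 320
  disc 5: 310 = 310
  disc 6: 310 = 310
  disc 7: 270 + 110 = 380
  disc 8: 230 = 230
  disc 9: 210 + 160 = 370
This matches the lower bound, so 9 is optimal.

9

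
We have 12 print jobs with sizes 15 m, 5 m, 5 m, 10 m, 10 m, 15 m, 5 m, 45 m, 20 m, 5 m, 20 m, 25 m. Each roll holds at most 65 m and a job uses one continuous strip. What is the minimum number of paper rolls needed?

3

Total = 45 + 25 + 20 + 20 + 15 + 15 + 10 + 10 + 5 + 5 + 5 + 5 = 180 m.
Lower bound: ⌈180/65⌉ = 3 paper rolls.
A packing using 3 paper rolls:
  roll 1: 45 + 20 = 65
  roll 2: 25 + 20 + 15 + 5 = 65
  roll 3: 15 + 10 + 10 + 5 + 5 + 5 = 50
This matches the lower bound, so 3 is optimal.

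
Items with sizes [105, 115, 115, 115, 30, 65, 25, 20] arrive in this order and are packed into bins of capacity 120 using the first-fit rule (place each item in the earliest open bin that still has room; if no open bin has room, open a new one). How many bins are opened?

6

  105 → bin 1 (new)  [load 105/120]
  115 → bin 2 (new)  [load 115/120]
  115 → bin 3 (new)  [load 115/120]
  115 → bin 4 (new)  [load 115/120]
  30 → bin 5 (new)  [load 30/120]
  65 → bin 5  [load 95/120]
  25 → bin 5  [load 120/120]
  20 → bin 6 (new)  [load 20/120]
6 bins opened.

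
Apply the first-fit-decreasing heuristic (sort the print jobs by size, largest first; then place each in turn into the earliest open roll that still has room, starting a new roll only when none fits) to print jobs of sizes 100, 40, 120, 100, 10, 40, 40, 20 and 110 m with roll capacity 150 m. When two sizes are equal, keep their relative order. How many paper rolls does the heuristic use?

4

Sorted descending: 120, 110, 100, 100, 40, 40, 40, 20, 10.
  120 → roll 1 (new)  [load 120/150]
  110 → roll 2 (new)  [load 110/150]
  100 → roll 3 (new)  [load 100/150]
  100 → roll 4 (new)  [load 100/150]
  40 → roll 2  [load 150/150]
  40 → roll 3  [load 140/150]
  40 → roll 4  [load 140/150]
  20 → roll 1  [load 140/150]
  10 → roll 1  [load 150/150]
4 paper rolls opened.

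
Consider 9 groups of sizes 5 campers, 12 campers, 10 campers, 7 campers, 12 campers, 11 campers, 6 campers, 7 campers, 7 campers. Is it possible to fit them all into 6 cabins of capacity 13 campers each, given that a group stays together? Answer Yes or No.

No

Total = 77 campers; ⌈77/13⌉ = 6.
7 groups each exceed half the capacity and cannot share a cabin, forcing at least 7 cabins.
At least 7 cabins are required, but only 6 are allowed.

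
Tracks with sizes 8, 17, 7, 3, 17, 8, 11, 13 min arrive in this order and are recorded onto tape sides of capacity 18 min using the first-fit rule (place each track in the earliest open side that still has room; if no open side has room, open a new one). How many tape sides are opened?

6

  8 → side 1 (new)  [load 8/18]
  17 → side 2 (new)  [load 17/18]
  7 → side 1  [load 15/18]
  3 → side 1  [load 18/18]
  17 → side 3 (new)  [load 17/18]
  8 → side 4 (new)  [load 8/18]
  11 → side 5 (new)  [load 11/18]
  13 → side 6 (new)  [load 13/18]
6 tape sides opened.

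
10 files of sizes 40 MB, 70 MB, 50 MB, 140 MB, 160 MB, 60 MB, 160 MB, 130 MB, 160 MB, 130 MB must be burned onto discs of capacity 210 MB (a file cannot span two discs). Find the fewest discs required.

Total = 160 + 160 + 160 + 140 + 130 + 130 + 70 + 60 + 50 + 40 = 1100 MB.
Lower bound: ⌈1100/210⌉ = 6 discs.
A packing using 6 discs:
  disc 1: 160 + 50 = 210
  disc 2: 160 + 40 = 200
  disc 3: 160 = 160
  disc 4: 140 + 70 = 210
  disc 5: 130 + 60 = 190
  disc 6: 130 = 130
This matches the lower bound, so 6 is optimal.

6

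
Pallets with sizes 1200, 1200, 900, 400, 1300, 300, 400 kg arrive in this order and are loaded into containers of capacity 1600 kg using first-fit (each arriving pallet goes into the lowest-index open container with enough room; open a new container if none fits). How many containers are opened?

4

  1200 → container 1 (new)  [load 1200/1600]
  1200 → container 2 (new)  [load 1200/1600]
  900 → container 3 (new)  [load 900/1600]
  400 → container 1  [load 1600/1600]
  1300 → container 4 (new)  [load 1300/1600]
  300 → container 2  [load 1500/1600]
  400 → container 3  [load 1300/1600]
4 containers opened.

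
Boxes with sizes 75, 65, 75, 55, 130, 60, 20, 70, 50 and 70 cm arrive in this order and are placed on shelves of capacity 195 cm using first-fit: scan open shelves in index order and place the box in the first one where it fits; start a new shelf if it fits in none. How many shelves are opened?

  75 → shelf 1 (new)  [load 75/195]
  65 → shelf 1  [load 140/195]
  75 → shelf 2 (new)  [load 75/195]
  55 → shelf 1  [load 195/195]
  130 → shelf 3 (new)  [load 130/195]
  60 → shelf 2  [load 135/195]
  20 → shelf 2  [load 155/195]
  70 → shelf 4 (new)  [load 70/195]
  50 → shelf 3  [load 180/195]
  70 → shelf 4  [load 140/195]
4 shelves opened.

4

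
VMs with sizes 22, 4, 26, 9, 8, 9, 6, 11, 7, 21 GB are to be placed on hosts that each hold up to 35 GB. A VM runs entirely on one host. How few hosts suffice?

Total = 26 + 22 + 21 + 11 + 9 + 9 + 8 + 7 + 6 + 4 = 123 GB.
Lower bound: ⌈123/35⌉ = 4 hosts.
A packing using 4 hosts:
  host 1: 26 + 9 = 35
  host 2: 22 + 11 = 33
  host 3: 21 + 9 + 4 = 34
  host 4: 8 + 7 + 6 = 21
This matches the lower bound, so 4 is optimal.

4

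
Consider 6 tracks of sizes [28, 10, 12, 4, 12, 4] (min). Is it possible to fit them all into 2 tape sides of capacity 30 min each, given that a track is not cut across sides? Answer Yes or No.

No

Total = 70 min; ⌈70/30⌉ = 3.
At least 3 tape sides are required, but only 2 are allowed.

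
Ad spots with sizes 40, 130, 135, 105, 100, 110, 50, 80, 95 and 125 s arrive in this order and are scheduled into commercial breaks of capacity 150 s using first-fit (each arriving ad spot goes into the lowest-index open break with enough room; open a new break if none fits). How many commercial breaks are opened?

  40 → break 1 (new)  [load 40/150]
  130 → break 2 (new)  [load 130/150]
  135 → break 3 (new)  [load 135/150]
  105 → break 1  [load 145/150]
  100 → break 4 (new)  [load 100/150]
  110 → break 5 (new)  [load 110/150]
  50 → break 4  [load 150/150]
  80 → break 6 (new)  [load 80/150]
  95 → break 7 (new)  [load 95/150]
  125 → break 8 (new)  [load 125/150]
8 commercial breaks opened.

8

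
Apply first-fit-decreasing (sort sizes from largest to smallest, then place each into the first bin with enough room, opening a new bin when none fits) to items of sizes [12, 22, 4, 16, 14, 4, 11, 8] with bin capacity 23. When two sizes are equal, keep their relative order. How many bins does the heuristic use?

5

Sorted descending: 22, 16, 14, 12, 11, 8, 4, 4.
  22 → bin 1 (new)  [load 22/23]
  16 → bin 2 (new)  [load 16/23]
  14 → bin 3 (new)  [load 14/23]
  12 → bin 4 (new)  [load 12/23]
  11 → bin 4  [load 23/23]
  8 → bin 3  [load 22/23]
  4 → bin 2  [load 20/23]
  4 → bin 5 (new)  [load 4/23]
5 bins opened.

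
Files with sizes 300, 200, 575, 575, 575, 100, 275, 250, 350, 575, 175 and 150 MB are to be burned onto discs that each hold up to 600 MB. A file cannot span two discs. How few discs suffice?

7

Total = 575 + 575 + 575 + 575 + 350 + 300 + 275 + 250 + 200 + 175 + 150 + 100 = 4100 MB.
Lower bound: ⌈4100/600⌉ = 7 discs.
A packing using 7 discs:
  disc 1: 575 = 575
  disc 2: 575 = 575
  disc 3: 575 = 575
  disc 4: 575 = 575
  disc 5: 350 + 250 = 600
  disc 6: 300 + 200 + 100 = 600
  disc 7: 275 + 175 + 150 = 600
This matches the lower bound, so 7 is optimal.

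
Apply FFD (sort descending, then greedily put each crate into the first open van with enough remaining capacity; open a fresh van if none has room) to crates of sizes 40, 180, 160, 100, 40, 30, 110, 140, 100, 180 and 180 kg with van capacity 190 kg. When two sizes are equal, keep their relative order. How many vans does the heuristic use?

8

Sorted descending: 180, 180, 180, 160, 140, 110, 100, 100, 40, 40, 30.
  180 → van 1 (new)  [load 180/190]
  180 → van 2 (new)  [load 180/190]
  180 → van 3 (new)  [load 180/190]
  160 → van 4 (new)  [load 160/190]
  140 → van 5 (new)  [load 140/190]
  110 → van 6 (new)  [load 110/190]
  100 → van 7 (new)  [load 100/190]
  100 → van 8 (new)  [load 100/190]
  40 → van 5  [load 180/190]
  40 → van 6  [load 150/190]
  30 → van 4  [load 190/190]
8 vans opened.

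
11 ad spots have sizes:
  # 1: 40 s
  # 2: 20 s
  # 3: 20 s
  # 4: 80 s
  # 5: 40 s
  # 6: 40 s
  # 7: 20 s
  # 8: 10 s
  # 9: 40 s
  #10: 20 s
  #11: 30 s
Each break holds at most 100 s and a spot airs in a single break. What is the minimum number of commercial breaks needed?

Total = 80 + 40 + 40 + 40 + 40 + 30 + 20 + 20 + 20 + 20 + 10 = 360 s.
Lower bound: ⌈360/100⌉ = 4 commercial breaks.
A packing using 4 commercial breaks:
  break 1: 80 + 20 = 100
  break 2: 40 + 40 + 20 = 100
  break 3: 40 + 40 + 20 = 100
  break 4: 30 + 20 + 10 = 60
This matches the lower bound, so 4 is optimal.

4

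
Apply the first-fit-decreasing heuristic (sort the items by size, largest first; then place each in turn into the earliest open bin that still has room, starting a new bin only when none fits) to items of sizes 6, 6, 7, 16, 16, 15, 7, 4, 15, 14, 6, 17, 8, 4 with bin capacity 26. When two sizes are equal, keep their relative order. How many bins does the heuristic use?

Sorted descending: 17, 16, 16, 15, 15, 14, 8, 7, 7, 6, 6, 6, 4, 4.
  17 → bin 1 (new)  [load 17/26]
  16 → bin 2 (new)  [load 16/26]
  16 → bin 3 (new)  [load 16/26]
  15 → bin 4 (new)  [load 15/26]
  15 → bin 5 (new)  [load 15/26]
  14 → bin 6 (new)  [load 14/26]
  8 → bin 1  [load 25/26]
  7 → bin 2  [load 23/26]
  7 → bin 3  [load 23/26]
  6 → bin 4  [load 21/26]
  6 → bin 5  [load 21/26]
  6 → bin 6  [load 20/26]
  4 → bin 4  [load 25/26]
  4 → bin 5  [load 25/26]
6 bins opened.

6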